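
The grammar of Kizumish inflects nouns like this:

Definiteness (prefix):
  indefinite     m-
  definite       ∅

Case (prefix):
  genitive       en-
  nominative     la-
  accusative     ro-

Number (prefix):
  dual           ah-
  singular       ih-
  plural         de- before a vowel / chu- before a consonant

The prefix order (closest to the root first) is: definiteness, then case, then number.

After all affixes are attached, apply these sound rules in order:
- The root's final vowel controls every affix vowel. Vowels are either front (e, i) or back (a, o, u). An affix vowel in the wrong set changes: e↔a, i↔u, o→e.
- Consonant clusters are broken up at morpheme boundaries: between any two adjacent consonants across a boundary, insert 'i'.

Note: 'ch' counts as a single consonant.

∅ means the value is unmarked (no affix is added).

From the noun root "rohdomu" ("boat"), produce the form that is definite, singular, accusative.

uhirorohdomu

definiteness = definite: zero marking, form stays rohdomu.
Attach case accusative ro- → rorohdomu.
Attach number singular ih- → ihrorohdomu.
Apply vowel harmony: ihrorohdomu → uhrorohdomu.
Apply epenthesis: uhrorohdomu → uhirorohdomu.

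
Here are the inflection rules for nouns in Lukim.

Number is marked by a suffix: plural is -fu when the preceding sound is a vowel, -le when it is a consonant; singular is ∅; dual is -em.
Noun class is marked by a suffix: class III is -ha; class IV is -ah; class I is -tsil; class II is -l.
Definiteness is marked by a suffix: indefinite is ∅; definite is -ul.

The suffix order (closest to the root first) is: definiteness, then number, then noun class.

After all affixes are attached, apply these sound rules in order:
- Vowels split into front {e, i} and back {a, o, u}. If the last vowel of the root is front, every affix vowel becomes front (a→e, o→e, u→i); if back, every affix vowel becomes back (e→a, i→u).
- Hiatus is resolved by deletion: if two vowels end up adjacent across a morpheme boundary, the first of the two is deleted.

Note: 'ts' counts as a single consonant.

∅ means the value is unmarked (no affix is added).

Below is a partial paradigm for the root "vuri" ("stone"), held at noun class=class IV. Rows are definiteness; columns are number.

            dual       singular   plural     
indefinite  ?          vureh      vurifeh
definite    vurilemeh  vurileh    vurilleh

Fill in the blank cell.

definiteness = indefinite: zero marking, form stays vuri.
Attach number dual -em → vuriem.
Attach noun class class IV -ah → vuriemah.
Apply vowel harmony: vuriemah → vuriemeh.
Apply vowel deletion: vuriemeh → vuremeh.

vuremeh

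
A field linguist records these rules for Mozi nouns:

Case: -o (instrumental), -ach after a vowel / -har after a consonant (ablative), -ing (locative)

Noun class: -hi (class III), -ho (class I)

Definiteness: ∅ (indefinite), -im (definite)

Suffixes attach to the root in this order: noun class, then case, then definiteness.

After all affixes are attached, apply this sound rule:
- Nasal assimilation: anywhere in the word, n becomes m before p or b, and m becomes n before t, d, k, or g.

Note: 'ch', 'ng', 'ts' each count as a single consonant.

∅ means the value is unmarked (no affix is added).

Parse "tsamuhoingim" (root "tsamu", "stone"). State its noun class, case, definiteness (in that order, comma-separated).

Segment: tsamu-ho-ing-im.
noun class: -ho → class I.
case: -ing → locative.
definiteness: -im → definite.

class I, locative, definite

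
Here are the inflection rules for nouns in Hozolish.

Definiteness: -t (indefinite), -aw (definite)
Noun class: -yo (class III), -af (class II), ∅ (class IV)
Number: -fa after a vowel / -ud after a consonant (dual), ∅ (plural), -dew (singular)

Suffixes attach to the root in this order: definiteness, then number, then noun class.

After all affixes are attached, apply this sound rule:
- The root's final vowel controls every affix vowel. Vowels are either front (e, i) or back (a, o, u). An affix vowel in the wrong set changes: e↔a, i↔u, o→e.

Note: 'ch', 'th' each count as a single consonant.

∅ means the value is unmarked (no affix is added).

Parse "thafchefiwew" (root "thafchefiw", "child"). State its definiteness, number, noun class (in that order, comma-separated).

definite, plural, class IV

Segment: thafchefiw-aw.
definiteness: -aw → definite.
number: ∅ → plural.
noun class: ∅ → class IV.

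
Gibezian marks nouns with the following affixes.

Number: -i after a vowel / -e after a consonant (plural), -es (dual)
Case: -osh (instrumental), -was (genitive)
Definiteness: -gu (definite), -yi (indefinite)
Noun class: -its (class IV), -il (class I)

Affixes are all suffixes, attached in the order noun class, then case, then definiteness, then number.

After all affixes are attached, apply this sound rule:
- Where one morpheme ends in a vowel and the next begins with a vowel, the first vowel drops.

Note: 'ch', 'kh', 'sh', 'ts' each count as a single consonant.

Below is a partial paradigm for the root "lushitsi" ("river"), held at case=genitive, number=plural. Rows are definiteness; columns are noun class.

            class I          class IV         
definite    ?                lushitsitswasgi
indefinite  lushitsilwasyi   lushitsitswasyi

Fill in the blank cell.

lushitsilwasgi

Attach noun class class I -il → lushitsiil.
Attach case genitive -was → lushitsiilwas.
Attach definiteness definite -gu → lushitsiilwasgu.
Attach number plural -i (after vowel 'u') → lushitsiilwasgui.
Apply vowel deletion: lushitsiilwasgui → lushitsilwasgi.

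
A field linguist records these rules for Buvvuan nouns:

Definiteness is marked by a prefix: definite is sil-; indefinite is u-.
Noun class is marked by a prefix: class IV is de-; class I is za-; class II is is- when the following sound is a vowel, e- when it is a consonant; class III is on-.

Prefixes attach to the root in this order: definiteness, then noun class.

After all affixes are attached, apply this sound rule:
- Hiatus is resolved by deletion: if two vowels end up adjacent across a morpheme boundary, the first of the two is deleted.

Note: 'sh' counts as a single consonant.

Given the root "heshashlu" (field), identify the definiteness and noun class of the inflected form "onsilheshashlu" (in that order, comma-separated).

Segment: on-sil-heshashlu.
definiteness: sil- → definite.
noun class: on- → class III.

definite, class III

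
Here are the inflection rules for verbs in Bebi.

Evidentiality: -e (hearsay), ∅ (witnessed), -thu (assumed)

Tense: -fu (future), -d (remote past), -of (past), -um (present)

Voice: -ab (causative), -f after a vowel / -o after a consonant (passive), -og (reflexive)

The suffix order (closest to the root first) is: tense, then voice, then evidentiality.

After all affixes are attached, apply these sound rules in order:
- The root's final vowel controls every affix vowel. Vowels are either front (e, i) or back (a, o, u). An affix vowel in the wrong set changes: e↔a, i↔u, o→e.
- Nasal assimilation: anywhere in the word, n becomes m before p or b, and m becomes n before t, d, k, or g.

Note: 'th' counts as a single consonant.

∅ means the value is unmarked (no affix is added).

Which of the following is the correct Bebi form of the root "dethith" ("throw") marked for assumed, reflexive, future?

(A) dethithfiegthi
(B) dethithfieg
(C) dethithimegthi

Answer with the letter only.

Attach tense future -fu → dethithfu.
Attach voice reflexive -og → dethithfuog.
Attach evidentiality assumed -thu → dethithfuogthu.
Apply vowel harmony: dethithfuogthu → dethithfiegthi.
Nasal assimilation: no change.
So the correct form is dethithfiegthi, option (A).
(C) dethithimegthi is wrong: it uses present instead of future for tense.
(B) dethithfieg is wrong: it uses witnessed instead of assumed for evidentiality.

A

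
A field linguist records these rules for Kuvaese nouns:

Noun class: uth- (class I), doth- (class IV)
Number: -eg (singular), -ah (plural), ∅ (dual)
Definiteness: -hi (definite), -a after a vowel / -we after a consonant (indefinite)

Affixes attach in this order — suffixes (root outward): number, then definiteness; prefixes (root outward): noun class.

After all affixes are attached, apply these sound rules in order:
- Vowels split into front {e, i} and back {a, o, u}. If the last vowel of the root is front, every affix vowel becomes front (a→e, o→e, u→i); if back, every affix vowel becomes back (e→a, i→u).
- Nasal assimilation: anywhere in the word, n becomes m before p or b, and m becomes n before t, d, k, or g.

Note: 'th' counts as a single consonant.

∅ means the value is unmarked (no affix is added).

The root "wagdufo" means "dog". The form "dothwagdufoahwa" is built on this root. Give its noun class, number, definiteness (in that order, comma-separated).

class IV, plural, indefinite

Segment: doth-wagdufo-ah-we.
noun class: doth- → class IV.
number: -ah → plural.
definiteness: -a/we → indefinite.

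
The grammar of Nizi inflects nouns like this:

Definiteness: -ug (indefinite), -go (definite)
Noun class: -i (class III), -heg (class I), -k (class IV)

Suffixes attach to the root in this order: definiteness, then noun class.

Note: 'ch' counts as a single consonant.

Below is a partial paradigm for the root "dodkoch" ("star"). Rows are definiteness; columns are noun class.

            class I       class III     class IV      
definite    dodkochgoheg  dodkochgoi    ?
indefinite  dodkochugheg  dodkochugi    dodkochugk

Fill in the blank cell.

dodkochgok

Attach definiteness definite -go → dodkochgo.
Attach noun class class IV -k → dodkochgok.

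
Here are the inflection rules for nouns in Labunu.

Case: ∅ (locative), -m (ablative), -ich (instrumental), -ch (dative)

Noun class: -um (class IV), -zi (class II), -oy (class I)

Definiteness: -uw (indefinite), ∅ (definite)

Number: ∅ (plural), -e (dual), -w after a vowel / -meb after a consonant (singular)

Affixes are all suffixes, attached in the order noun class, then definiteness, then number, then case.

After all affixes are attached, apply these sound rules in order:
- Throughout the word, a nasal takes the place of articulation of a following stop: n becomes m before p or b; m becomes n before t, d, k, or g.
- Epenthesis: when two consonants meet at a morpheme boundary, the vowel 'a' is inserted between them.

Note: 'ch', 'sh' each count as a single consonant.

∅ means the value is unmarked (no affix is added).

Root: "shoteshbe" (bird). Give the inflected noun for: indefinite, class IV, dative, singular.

Attach noun class class IV -um → shoteshbeum.
Attach definiteness indefinite -uw → shoteshbeumuw.
Attach number singular -meb (after consonant 'w') → shoteshbeumuwmeb.
Attach case dative -ch → shoteshbeumuwmebch.
Nasal assimilation: no change.
Apply epenthesis: shoteshbeumuwmebch → shoteshbeumuwamebach.

shoteshbeumuwamebach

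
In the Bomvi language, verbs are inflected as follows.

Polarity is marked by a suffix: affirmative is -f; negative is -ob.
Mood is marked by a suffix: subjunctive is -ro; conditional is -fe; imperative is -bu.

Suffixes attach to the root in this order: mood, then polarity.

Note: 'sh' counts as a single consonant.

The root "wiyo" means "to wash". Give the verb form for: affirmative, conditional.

wiyofef

Attach mood conditional -fe → wiyofe.
Attach polarity affirmative -f → wiyofef.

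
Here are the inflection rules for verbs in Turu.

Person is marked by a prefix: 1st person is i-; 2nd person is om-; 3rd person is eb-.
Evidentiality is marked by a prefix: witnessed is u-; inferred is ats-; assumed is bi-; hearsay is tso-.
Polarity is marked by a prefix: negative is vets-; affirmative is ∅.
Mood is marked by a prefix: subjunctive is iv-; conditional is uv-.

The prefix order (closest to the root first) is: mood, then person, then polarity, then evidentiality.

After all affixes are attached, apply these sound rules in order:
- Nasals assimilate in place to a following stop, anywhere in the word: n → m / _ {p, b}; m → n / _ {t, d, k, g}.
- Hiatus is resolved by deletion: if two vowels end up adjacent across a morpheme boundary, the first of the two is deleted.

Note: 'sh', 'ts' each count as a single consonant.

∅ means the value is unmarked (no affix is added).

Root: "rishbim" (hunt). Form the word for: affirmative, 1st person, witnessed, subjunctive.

Attach mood subjunctive iv- → ivrishbim.
Attach person 1st person i- → iivrishbim.
polarity = affirmative: zero marking, form stays iivrishbim.
Attach evidentiality witnessed u- → uiivrishbim.
Nasal assimilation: no change.
Apply vowel deletion: uiivrishbim → ivrishbim.

ivrishbim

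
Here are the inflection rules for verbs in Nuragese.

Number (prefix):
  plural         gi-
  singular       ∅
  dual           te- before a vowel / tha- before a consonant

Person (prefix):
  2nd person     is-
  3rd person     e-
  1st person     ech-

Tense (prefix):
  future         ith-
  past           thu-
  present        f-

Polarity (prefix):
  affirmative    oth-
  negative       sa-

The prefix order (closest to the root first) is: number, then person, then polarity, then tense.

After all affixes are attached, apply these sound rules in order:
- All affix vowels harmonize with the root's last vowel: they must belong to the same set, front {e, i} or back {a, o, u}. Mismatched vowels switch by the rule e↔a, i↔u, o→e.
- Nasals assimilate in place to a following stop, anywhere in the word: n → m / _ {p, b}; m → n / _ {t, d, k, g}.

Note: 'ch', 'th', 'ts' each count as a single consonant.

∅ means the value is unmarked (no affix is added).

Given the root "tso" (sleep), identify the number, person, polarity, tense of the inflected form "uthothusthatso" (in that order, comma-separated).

Segment: ith-oth-is-tha-tso.
number: te/tha- → dual.
person: is- → 2nd person.
polarity: oth- → affirmative.
tense: ith- → future.

dual, 2nd person, affirmative, future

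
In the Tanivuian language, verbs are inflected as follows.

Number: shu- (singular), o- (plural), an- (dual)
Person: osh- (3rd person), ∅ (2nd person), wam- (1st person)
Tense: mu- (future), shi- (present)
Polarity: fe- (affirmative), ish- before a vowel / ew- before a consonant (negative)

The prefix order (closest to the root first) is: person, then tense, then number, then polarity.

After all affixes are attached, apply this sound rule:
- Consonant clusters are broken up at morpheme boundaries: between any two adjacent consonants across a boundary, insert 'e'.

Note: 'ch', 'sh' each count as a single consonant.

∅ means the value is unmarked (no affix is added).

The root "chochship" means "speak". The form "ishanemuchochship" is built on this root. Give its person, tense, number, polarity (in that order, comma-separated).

2nd person, future, dual, negative

Segment: ish-an-mu-chochship.
person: ∅ → 2nd person.
tense: mu- → future.
number: an- → dual.
polarity: ish/ew- → negative.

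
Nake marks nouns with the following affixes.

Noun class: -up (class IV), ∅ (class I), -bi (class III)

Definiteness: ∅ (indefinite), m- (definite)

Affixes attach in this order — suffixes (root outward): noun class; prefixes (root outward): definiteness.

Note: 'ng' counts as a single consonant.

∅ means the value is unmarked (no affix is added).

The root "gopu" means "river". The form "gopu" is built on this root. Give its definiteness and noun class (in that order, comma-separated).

Segment: gopu.
definiteness: ∅ → indefinite.
noun class: ∅ → class I.

indefinite, class I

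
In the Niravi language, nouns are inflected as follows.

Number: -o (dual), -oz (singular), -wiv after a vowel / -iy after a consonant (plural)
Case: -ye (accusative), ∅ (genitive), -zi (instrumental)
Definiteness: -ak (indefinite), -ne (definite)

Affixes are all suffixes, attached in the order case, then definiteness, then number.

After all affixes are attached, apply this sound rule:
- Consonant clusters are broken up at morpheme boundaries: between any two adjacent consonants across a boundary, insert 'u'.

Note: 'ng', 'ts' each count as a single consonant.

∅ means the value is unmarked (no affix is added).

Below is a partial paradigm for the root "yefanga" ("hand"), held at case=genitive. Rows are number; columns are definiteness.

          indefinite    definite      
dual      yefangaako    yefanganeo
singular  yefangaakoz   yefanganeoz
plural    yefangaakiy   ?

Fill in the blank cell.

case = genitive: zero marking, form stays yefanga.
Attach definiteness definite -ne → yefangane.
Attach number plural -wiv (after vowel 'e') → yefanganewiv.
Epenthesis: no change.

yefanganewiv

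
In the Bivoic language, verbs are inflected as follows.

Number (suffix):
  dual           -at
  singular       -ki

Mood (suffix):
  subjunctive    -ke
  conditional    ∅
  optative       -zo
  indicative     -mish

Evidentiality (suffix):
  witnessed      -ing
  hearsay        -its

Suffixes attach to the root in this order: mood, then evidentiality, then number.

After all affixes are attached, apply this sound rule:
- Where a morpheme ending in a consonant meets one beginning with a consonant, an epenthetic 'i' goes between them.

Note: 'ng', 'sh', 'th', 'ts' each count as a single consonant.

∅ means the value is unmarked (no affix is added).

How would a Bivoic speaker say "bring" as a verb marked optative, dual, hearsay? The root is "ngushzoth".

Attach mood optative -zo → ngushzothzo.
Attach evidentiality hearsay -its → ngushzothzoits.
Attach number dual -at → ngushzothzoitsat.
Apply epenthesis: ngushzothzoitsat → ngushzothizoitsat.

ngushzothizoitsat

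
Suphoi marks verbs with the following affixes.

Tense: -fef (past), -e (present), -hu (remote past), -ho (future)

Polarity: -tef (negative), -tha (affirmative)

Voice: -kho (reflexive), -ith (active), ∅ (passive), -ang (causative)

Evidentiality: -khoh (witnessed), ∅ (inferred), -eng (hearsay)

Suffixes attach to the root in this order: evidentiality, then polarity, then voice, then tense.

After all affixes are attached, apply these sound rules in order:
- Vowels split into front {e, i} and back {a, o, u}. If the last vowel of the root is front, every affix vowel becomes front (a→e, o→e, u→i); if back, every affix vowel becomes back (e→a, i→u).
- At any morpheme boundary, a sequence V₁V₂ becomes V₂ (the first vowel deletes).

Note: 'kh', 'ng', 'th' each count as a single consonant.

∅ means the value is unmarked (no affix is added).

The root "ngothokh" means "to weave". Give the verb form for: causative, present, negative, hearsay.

Attach evidentiality hearsay -eng → ngothokheng.
Attach polarity negative -tef → ngothokhengtef.
Attach voice causative -ang → ngothokhengtefang.
Attach tense present -e → ngothokhengtefange.
Apply vowel harmony: ngothokhengtefange → ngothokhangtafanga.
Vowel deletion: no change.

ngothokhangtafanga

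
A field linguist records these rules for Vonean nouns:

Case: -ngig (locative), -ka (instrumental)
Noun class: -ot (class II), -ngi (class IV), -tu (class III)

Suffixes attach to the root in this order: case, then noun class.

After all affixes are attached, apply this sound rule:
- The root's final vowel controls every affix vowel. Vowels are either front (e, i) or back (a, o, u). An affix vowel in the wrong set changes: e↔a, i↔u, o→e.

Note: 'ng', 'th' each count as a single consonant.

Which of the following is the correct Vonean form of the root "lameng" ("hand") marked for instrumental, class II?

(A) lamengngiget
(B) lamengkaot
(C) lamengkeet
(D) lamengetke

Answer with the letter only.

Attach case instrumental -ka → lamengka.
Attach noun class class II -ot → lamengkaot.
Apply vowel harmony: lamengkaot → lamengkeet.
So the correct form is lamengkeet, option (C).
(D) lamengetke is wrong: it has the affixes in the wrong order.
(B) lamengkaot is wrong: it fails to apply the sound rule(s).
(A) lamengngiget is wrong: it uses locative instead of instrumental for case.

C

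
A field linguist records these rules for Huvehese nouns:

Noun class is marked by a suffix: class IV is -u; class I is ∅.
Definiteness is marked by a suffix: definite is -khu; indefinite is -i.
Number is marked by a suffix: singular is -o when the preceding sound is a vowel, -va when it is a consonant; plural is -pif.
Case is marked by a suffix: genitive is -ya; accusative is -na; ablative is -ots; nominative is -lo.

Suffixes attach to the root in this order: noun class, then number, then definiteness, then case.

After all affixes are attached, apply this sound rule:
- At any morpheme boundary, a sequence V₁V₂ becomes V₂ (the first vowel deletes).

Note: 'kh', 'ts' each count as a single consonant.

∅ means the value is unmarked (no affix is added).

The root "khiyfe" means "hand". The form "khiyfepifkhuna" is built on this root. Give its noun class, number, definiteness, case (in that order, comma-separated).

class I, plural, definite, accusative

Segment: khiyfe-pif-khu-na.
noun class: ∅ → class I.
number: -pif → plural.
definiteness: -khu → definite.
case: -na → accusative.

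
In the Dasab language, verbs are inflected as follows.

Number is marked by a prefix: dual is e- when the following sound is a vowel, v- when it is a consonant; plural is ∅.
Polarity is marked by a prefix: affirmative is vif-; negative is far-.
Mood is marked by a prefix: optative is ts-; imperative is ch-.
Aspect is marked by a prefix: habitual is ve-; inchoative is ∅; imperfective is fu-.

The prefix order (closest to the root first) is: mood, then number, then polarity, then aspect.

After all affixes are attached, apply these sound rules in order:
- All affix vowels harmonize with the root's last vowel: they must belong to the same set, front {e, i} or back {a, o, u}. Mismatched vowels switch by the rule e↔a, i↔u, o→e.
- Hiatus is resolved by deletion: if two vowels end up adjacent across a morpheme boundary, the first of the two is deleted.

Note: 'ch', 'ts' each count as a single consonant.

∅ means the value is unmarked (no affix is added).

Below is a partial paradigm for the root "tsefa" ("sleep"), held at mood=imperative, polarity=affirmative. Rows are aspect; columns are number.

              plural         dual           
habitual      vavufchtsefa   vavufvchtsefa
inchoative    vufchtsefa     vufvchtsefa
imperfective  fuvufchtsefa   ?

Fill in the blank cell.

Attach mood imperative ch- → chtsefa.
Attach number dual v- (before consonant 'ch') → vchtsefa.
Attach polarity affirmative vif- → vifvchtsefa.
Attach aspect imperfective fu- → fuvifvchtsefa.
Apply vowel harmony: fuvifvchtsefa → fuvufvchtsefa.
Vowel deletion: no change.

fuvufvchtsefa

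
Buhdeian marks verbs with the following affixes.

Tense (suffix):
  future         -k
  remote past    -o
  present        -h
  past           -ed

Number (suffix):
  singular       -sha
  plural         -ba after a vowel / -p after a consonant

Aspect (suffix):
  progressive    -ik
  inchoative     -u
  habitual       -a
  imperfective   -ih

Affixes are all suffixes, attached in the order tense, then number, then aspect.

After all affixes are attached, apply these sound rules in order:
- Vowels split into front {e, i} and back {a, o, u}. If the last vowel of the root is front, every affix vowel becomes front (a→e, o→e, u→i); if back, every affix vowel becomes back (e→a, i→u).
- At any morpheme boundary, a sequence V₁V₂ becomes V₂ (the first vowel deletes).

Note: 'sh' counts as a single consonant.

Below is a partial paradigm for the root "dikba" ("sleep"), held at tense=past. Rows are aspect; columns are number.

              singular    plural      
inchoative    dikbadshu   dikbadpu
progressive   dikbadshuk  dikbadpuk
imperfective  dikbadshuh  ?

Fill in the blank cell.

dikbadpuh

Attach tense past -ed → dikbaed.
Attach number plural -p (after consonant 'd') → dikbaedp.
Attach aspect imperfective -ih → dikbaedpih.
Apply vowel harmony: dikbaedpih → dikbaadpuh.
Apply vowel deletion: dikbaadpuh → dikbadpuh.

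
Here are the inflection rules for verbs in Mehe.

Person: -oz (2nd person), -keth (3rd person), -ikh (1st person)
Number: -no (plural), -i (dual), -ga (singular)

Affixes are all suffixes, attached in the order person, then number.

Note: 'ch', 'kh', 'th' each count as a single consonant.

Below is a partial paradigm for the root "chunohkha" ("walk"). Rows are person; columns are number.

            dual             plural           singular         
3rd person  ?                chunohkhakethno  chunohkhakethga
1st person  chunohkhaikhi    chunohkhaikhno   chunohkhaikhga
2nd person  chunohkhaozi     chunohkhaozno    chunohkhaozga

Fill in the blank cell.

Attach person 3rd person -keth → chunohkhaketh.
Attach number dual -i → chunohkhakethi.

chunohkhakethi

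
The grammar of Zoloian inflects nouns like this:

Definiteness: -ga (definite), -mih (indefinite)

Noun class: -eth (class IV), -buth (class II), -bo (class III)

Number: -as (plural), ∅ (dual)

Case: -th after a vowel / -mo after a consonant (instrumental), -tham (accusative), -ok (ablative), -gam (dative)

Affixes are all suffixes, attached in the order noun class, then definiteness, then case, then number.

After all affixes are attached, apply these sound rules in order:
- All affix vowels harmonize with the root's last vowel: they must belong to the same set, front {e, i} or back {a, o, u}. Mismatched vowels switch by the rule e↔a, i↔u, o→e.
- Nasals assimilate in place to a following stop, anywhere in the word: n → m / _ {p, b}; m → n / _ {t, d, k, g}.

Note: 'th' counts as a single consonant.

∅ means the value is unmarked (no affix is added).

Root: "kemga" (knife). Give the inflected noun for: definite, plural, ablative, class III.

kengabogaokas

Attach noun class class III -bo → kemgabo.
Attach definiteness definite -ga → kemgaboga.
Attach case ablative -ok → kemgabogaok.
Attach number plural -as → kemgabogaokas.
Vowel harmony: no change.
Apply nasal assimilation: kemgabogaokas → kengabogaokas.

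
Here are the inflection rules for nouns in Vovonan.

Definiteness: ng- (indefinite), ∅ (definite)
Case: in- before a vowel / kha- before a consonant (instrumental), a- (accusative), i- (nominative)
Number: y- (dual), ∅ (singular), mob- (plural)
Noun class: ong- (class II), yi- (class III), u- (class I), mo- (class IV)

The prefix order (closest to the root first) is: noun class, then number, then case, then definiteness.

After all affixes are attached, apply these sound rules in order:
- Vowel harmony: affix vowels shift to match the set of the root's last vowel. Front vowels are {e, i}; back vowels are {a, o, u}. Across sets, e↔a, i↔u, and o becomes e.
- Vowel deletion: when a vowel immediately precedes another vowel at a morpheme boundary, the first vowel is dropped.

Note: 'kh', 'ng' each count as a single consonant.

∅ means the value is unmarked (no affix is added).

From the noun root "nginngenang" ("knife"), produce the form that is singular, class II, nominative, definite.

Attach noun class class II ong- → ongnginngenang.
number = singular: zero marking, form stays ongnginngenang.
Attach case nominative i- → iongnginngenang.
definiteness = definite: zero marking, form stays iongnginngenang.
Apply vowel harmony: iongnginngenang → uongnginngenang.
Apply vowel deletion: uongnginngenang → ongnginngenang.

ongnginngenang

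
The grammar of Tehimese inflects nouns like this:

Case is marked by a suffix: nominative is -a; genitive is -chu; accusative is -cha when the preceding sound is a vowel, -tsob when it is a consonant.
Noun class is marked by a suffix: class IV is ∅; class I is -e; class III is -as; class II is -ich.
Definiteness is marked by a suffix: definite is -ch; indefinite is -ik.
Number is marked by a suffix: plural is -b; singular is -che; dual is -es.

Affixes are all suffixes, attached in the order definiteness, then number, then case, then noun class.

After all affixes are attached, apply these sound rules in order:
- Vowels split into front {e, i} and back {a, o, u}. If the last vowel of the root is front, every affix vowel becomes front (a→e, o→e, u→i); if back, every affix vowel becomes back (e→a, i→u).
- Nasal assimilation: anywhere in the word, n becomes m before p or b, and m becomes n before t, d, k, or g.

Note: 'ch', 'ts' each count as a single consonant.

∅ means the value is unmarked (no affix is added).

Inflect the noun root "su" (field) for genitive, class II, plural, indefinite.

suukbchuuch

Attach definiteness indefinite -ik → suik.
Attach number plural -b → suikb.
Attach case genitive -chu → suikbchu.
Attach noun class class II -ich → suikbchuich.
Apply vowel harmony: suikbchuich → suukbchuuch.
Nasal assimilation: no change.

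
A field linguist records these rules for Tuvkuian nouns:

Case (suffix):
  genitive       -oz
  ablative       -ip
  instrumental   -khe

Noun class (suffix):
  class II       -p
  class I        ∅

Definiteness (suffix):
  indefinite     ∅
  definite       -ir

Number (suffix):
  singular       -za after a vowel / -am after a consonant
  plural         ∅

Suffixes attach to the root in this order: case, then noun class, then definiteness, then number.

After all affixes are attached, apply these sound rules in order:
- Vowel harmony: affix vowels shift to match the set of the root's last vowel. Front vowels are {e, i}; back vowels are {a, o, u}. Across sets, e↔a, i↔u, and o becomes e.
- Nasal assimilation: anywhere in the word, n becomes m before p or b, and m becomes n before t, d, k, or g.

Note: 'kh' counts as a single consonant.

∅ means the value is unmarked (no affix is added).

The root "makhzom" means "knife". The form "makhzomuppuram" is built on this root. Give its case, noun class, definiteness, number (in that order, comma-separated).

Segment: makhzom-ip-p-ir-am.
case: -ip → ablative.
noun class: -p → class II.
definiteness: -ir → definite.
number: -za/am → singular.

ablative, class II, definite, singular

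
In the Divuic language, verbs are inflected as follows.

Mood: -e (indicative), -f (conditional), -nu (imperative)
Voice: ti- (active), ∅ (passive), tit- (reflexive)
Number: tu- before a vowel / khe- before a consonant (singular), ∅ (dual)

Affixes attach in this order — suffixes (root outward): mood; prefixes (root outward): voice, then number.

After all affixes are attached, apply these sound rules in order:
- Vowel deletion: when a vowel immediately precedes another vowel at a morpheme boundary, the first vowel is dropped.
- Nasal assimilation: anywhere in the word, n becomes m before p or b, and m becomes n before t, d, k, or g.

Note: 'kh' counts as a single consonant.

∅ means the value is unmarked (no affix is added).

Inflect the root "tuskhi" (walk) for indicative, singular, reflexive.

khetittuskhe

Attach mood indicative -e → tuskhie.
Attach voice reflexive tit- → tittuskhie.
Attach number singular khe- (before consonant 't') → khetittuskhie.
Apply vowel deletion: khetittuskhie → khetittuskhe.
Nasal assimilation: no change.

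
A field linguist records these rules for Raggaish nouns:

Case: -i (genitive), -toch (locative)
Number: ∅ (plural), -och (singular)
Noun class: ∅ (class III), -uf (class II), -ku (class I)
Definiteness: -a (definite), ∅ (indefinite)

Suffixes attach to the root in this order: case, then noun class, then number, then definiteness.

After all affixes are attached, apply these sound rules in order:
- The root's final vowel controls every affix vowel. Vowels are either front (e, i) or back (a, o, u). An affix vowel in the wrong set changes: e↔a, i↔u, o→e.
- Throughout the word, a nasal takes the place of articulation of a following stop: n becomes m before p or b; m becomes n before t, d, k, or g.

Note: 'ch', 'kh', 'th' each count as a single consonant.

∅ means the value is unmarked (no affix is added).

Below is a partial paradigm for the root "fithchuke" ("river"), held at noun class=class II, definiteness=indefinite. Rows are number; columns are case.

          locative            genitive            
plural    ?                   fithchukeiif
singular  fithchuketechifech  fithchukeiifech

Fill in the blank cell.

Attach case locative -toch → fithchuketoch.
Attach noun class class II -uf → fithchuketochuf.
number = plural: zero marking, form stays fithchuketochuf.
definiteness = indefinite: zero marking, form stays fithchuketochuf.
Apply vowel harmony: fithchuketochuf → fithchuketechif.
Nasal assimilation: no change.

fithchuketechif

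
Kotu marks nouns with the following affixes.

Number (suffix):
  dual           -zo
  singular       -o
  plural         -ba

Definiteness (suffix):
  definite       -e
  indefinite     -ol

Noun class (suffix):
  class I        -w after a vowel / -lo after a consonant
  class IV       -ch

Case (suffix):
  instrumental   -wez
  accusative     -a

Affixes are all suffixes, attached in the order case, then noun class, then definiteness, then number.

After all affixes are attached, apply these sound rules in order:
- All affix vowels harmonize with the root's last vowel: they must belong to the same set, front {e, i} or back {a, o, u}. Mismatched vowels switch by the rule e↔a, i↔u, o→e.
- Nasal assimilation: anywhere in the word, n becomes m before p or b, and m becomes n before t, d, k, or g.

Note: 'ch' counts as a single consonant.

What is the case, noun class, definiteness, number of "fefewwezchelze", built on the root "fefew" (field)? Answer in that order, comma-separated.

Segment: fefew-wez-ch-ol-zo.
case: -wez → instrumental.
noun class: -ch → class IV.
definiteness: -ol → indefinite.
number: -zo → dual.

instrumental, class IV, indefinite, dual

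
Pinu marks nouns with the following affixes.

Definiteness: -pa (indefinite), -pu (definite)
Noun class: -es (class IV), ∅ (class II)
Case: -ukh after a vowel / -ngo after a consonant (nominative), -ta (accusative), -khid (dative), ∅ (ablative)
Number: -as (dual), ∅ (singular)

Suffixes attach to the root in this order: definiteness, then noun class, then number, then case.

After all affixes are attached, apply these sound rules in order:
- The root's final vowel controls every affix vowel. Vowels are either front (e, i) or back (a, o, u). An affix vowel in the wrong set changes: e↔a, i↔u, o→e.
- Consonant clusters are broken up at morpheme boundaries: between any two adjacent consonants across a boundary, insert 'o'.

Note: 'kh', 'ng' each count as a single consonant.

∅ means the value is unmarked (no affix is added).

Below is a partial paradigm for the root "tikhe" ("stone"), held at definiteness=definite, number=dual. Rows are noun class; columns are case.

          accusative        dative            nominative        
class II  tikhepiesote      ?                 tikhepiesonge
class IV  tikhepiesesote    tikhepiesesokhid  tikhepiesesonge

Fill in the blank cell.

tikhepiesokhid

Attach definiteness definite -pu → tikhepu.
noun class = class II: zero marking, form stays tikhepu.
Attach number dual -as → tikhepuas.
Attach case dative -khid → tikhepuaskhid.
Apply vowel harmony: tikhepuaskhid → tikhepieskhid.
Apply epenthesis: tikhepieskhid → tikhepiesokhid.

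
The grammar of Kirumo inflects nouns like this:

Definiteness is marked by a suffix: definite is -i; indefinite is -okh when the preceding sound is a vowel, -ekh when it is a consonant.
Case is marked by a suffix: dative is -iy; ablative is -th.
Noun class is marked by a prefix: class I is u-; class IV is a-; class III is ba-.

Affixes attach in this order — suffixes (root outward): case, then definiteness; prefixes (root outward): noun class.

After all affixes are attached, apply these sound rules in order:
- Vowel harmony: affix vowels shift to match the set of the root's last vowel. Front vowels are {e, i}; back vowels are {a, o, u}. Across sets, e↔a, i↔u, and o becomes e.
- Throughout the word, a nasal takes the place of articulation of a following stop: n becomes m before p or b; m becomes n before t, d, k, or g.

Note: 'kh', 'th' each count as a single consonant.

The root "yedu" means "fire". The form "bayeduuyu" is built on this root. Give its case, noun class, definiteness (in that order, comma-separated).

dative, class III, definite

Segment: ba-yedu-iy-i.
case: -iy → dative.
noun class: ba- → class III.
definiteness: -i → definite.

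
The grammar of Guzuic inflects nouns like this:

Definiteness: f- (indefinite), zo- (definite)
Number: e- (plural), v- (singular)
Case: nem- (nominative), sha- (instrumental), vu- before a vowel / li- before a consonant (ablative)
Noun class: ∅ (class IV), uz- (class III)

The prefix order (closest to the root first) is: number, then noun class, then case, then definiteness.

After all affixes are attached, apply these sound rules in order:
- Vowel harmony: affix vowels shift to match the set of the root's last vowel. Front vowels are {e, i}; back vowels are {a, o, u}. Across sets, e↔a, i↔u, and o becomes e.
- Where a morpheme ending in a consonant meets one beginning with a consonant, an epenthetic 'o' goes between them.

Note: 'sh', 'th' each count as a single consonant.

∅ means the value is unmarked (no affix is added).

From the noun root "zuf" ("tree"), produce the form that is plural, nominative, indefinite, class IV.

Attach number plural e- → ezuf.
noun class = class IV: zero marking, form stays ezuf.
Attach case nominative nem- → nemezuf.
Attach definiteness indefinite f- → fnemezuf.
Apply vowel harmony: fnemezuf → fnamazuf.
Apply epenthesis: fnamazuf → fonamazuf.

fonamazuf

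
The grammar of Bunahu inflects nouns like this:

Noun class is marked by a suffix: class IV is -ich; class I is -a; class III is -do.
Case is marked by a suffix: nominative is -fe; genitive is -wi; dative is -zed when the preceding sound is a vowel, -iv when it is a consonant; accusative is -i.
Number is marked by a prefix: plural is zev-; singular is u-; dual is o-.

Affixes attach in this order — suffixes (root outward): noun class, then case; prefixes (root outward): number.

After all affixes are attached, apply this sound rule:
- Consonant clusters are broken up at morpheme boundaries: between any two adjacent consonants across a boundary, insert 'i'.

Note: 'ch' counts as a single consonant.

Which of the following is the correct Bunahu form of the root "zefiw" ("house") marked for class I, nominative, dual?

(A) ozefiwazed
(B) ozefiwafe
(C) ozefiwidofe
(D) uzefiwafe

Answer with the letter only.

Attach noun class class I -a → zefiwa.
Attach number dual o- → ozefiwa.
Attach case nominative -fe → ozefiwafe.
Epenthesis: no change.
So the correct form is ozefiwafe, option (B).
(C) ozefiwidofe is wrong: it uses class III instead of class I for noun class.
(D) uzefiwafe is wrong: it uses singular instead of dual for number.
(A) ozefiwazed is wrong: it uses dative instead of nominative for case.

B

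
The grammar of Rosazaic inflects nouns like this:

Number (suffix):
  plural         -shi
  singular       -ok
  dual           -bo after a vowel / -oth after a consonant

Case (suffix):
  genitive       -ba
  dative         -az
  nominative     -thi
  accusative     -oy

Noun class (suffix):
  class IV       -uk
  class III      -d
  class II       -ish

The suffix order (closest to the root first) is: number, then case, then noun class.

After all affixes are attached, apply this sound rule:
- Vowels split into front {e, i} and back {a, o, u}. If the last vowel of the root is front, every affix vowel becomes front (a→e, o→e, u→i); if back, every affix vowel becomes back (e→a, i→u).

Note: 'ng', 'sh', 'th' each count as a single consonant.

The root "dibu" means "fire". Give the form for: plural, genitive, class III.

Attach number plural -shi → dibushi.
Attach case genitive -ba → dibushiba.
Attach noun class class III -d → dibushibad.
Apply vowel harmony: dibushibad → dibushubad.

dibushubad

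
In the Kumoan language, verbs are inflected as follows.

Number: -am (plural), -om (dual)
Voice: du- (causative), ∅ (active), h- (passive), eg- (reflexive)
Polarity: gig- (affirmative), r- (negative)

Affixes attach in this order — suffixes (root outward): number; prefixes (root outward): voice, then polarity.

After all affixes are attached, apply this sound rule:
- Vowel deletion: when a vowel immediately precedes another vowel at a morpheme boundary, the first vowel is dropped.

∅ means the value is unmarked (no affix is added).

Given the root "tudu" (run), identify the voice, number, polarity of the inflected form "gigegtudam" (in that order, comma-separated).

reflexive, plural, affirmative

Segment: gig-eg-tudu-am.
voice: eg- → reflexive.
number: -am → plural.
polarity: gig- → affirmative.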